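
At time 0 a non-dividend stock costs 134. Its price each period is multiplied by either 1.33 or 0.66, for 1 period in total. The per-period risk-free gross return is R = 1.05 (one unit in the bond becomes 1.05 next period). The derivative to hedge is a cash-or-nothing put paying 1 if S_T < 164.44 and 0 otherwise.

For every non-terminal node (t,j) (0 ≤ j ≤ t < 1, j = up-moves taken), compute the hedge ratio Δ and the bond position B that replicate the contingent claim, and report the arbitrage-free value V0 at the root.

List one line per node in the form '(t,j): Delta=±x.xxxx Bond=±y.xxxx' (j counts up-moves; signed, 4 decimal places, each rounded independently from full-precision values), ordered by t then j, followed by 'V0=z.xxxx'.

(0,0): Delta=-0.0111 Bond=1.8905
V0=0.3980

Under the risk-neutral measure, an up-move has probability p* = (R−d)/(u−d) = 0.5821 and values discount at R = 1.05.
Payoff layer (t=1): V(1,0)=1.0000, V(1,1)=0.0000
(0,0): S=134.0000. Δ = (V_up−V_dn)/(S_up−S_dn) = (0.0000−1.0000)/(178.2200−88.4400) = -0.0111. V = [p*·0.0000 + (1−p*)·1.0000]/1.05 = 0.3980. B = V − Δ·S = 1.8905.
Self-financing check: at every node Δ·S+B equals the discounted successor values.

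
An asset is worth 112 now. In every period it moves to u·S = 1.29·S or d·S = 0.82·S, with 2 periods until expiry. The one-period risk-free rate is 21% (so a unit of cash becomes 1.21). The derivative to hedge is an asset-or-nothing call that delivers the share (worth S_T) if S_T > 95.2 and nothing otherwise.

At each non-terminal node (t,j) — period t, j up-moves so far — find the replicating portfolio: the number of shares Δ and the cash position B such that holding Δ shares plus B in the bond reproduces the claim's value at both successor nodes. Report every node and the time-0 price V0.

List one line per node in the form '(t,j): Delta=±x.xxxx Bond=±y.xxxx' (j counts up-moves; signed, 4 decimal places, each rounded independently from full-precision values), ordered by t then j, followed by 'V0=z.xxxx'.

Under the risk-neutral measure, an up-move has probability p* = (R−d)/(u−d) = 0.8298 and values discount at R = 1.21.
At expiry t=2: V(2,0)=0.0000, V(2,1)=118.4736, V(2,2)=186.3792
(1,0): S=91.8400. Δ = (V_up−V_dn)/(S_up−S_dn) = (118.4736−0.0000)/(118.4736−75.3088) = 2.7447. V = [p*·118.4736 + (1−p*)·0.0000]/1.21 = 81.2462. B = V − Δ·S = -170.8253.
(1,1): S=144.4800. Δ = (V_up−V_dn)/(S_up−S_dn) = (186.3792−118.4736)/(186.3792−118.4736) = 1.0000. V = [p*·186.3792 + (1−p*)·118.4736]/1.21 = 144.4800. B = V − Δ·S = 0.0000.
(0,0): S=112.0000. Δ = (V_up−V_dn)/(S_up−S_dn) = (144.4800−81.2462)/(144.4800−91.8400) = 1.2013. V = [p*·144.4800 + (1−p*)·81.2462]/1.21 = 110.5097. B = V − Δ·S = -24.0303.
Root portfolio cost Δ·112+B reproduces V0=110.5097.

(0,0): Delta=1.2013 Bond=-24.0303
(1,0): Delta=2.7447 Bond=-170.8253
(1,1): Delta=1.0000 Bond=0.0000
V0=110.5097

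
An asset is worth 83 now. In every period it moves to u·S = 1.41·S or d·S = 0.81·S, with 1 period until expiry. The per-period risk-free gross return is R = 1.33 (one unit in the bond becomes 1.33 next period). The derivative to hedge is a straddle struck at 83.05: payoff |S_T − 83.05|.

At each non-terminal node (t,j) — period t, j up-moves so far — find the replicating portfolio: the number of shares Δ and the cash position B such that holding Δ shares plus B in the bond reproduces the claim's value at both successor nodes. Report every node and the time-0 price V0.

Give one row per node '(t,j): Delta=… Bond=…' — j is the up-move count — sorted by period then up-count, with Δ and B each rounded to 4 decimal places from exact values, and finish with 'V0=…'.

Risk-neutral probability p* = (R−d)/(u−d) = (1.33−0.81)/(1.41−0.81) = 0.8667.
Terminal values V(1,·): V(1,0)=15.8200, V(1,1)=33.9800
  t=0,j=0: stock 83.0000 → up 117.0300 (V=33.9800), down 67.2300 (V=15.8200). Price 23.7283; hedge Δ=0.3647, bond B=-6.5383.
Self-financing check: at every node Δ·S+B equals the discounted successor values.

(0,0): Delta=0.3647 Bond=-6.5383
V0=23.7283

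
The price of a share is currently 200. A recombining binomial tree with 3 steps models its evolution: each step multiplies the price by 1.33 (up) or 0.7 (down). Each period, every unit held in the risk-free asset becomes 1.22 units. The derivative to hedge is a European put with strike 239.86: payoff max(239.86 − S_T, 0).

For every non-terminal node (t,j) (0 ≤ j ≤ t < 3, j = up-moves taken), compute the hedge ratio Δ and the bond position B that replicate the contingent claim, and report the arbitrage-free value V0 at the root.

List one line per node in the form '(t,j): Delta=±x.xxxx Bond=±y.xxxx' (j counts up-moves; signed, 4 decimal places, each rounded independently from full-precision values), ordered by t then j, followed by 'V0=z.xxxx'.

(0,0): Delta=-0.1784 Bond=40.7273
(1,0): Delta=-0.9403 Bond=156.3554
(1,1): Delta=-0.0935 Bond=27.1230
(2,0): Delta=-1.0000 Bond=196.6066
(2,1): Delta=-0.9336 Bond=189.5155
(2,2): Delta=0.0000 Bond=0.0000
V0=5.0551

No-arbitrage ⇒ martingale measure with p* = (R−d)/(u−d) = 0.8254.
Terminal values V(3,·): V(3,0)=171.2600, V(3,1)=109.5200, V(3,2)=0.0000, V(3,3)=0.0000
  t=2,j=0: stock 98.0000 → up 130.3400 (V=109.5200), down 68.6000 (V=171.2600). Price 98.6066; hedge Δ=-1.0000, bond B=196.6066.
  t=2,j=1: stock 186.2000 → up 247.6460 (V=0.0000), down 130.3400 (V=109.5200). Price 15.6742; hedge Δ=-0.9336, bond B=189.5155.
  t=2,j=2: stock 353.7800 → up 470.5274 (V=0.0000), down 247.6460 (V=0.0000). Price 0.0000; hedge Δ=0.0000, bond B=0.0000.
  t=1,j=0: stock 140.0000 → up 186.2000 (V=15.6742), down 98.0000 (V=98.6066). Price 24.7168; hedge Δ=-0.9403, bond B=156.3554.
  t=1,j=1: stock 266.0000 → up 353.7800 (V=0.0000), down 186.2000 (V=15.6742). Price 2.2433; hedge Δ=-0.0935, bond B=27.1230.
  t=0,j=0: stock 200.0000 → up 266.0000 (V=2.2433), down 140.0000 (V=24.7168). Price 5.0551; hedge Δ=-0.1784, bond B=40.7273.
Each (Δ,B) replicates both successor values, so the strategy is self-financing and V0 is arbitrage-free.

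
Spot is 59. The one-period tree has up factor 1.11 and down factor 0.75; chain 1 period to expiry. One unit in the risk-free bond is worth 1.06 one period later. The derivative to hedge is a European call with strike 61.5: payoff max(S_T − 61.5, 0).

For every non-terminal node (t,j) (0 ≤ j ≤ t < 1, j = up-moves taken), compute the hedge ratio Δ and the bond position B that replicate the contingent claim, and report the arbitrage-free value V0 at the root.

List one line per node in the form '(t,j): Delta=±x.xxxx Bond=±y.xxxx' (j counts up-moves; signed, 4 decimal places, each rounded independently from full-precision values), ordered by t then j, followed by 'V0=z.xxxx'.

(0,0): Delta=0.1879 Bond=-7.8420
V0=3.2414

No-arbitrage ⇒ martingale measure with p* = (R−d)/(u−d) = 0.8611.
Terminal values V(1,·): V(1,0)=0.0000, V(1,1)=3.9900
Node (0,0) S=59.0000: V=(p*·3.9900+(1−p*)·0.0000)/1.06=3.2414; Δ=(3.9900−0.0000)/(65.4900−44.2500)=0.1879; B=V−Δ·S=-7.8420
Check: Δ(0,0)·S0 + B(0,0) = 3.2414 = V0.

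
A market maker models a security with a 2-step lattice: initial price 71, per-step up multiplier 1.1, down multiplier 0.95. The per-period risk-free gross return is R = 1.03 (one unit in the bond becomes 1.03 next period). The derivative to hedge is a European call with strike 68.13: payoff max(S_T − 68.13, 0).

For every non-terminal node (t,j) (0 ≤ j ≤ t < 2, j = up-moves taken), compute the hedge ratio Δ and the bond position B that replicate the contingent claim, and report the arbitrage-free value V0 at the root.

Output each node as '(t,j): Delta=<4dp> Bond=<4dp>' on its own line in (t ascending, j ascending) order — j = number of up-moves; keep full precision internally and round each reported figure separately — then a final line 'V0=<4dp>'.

Under the risk-neutral measure, an up-move has probability p* = (R−d)/(u−d) = 0.5333 and values discount at R = 1.03.
Payoff layer (t=2): V(2,0)=0.0000, V(2,1)=6.0650, V(2,2)=17.7800
  t=1,j=0: stock 67.4500 → up 74.1950 (V=6.0650), down 64.0775 (V=0.0000). Price 3.1405; hedge Δ=0.5995, bond B=-37.2929.
  t=1,j=1: stock 78.1000 → up 85.9100 (V=17.7800), down 74.1950 (V=6.0650). Price 11.9544; hedge Δ=1.0000, bond B=-66.1456.
  t=0,j=0: stock 71.0000 → up 78.1000 (V=11.9544), down 67.4500 (V=3.1405). Price 7.6128; hedge Δ=0.8276, bond B=-51.1466.
Each (Δ,B) replicates both successor values, so the strategy is self-financing and V0 is arbitrage-free.

(0,0): Delta=0.8276 Bond=-51.1466
(1,0): Delta=0.5995 Bond=-37.2929
(1,1): Delta=1.0000 Bond=-66.1456
V0=7.6128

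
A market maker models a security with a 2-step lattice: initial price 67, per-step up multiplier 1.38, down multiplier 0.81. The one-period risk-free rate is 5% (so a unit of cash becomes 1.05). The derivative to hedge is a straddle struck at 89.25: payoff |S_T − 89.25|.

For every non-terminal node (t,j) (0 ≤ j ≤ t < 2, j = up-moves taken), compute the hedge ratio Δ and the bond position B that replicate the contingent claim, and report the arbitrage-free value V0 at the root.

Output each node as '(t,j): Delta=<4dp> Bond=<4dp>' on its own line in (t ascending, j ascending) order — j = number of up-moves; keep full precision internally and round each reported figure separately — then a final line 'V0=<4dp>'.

Under the risk-neutral measure, an up-move has probability p* = (R−d)/(u−d) = 0.4211 and values discount at R = 1.05.
At expiry t=2: V(2,0)=45.2913, V(2,1)=14.3574, V(2,2)=38.3448
Node (1,0) S=54.2700: V=(p*·14.3574+(1−p*)·45.2913)/1.05=30.7300; Δ=(14.3574−45.2913)/(74.8926−43.9587)=-1.0000; B=V−Δ·S=85.0000
Node (1,1) S=92.4600: V=(p*·38.3448+(1−p*)·14.3574)/1.05=23.2927; Δ=(38.3448−14.3574)/(127.5948−74.8926)=0.4551; B=V−Δ·S=-18.7904
Node (0,0) S=67.0000: V=(p*·23.2927+(1−p*)·30.7300)/1.05=26.2843; Δ=(23.2927−30.7300)/(92.4600−54.2700)=-0.1947; B=V−Δ·S=39.3322
The time-0 hedge costs 26.2843, which is the no-arbitrage price.

(0,0): Delta=-0.1947 Bond=39.3322
(1,0): Delta=-1.0000 Bond=85.0000
(1,1): Delta=0.4551 Bond=-18.7904
V0=26.2843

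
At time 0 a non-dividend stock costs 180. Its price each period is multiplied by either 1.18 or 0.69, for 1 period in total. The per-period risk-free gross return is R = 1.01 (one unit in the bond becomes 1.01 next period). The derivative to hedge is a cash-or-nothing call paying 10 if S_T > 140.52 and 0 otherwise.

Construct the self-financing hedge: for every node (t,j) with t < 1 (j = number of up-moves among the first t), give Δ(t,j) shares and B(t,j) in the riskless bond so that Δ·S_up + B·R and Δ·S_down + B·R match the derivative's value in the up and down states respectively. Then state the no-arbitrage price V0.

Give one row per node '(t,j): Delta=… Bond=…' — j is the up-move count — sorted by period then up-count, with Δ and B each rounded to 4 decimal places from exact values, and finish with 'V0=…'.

(0,0): Delta=0.1134 Bond=-13.9422
V0=6.4660

Risk-neutral probability p* = (R−d)/(u−d) = (1.01−0.69)/(1.18−0.69) = 0.6531.
Payoff layer (t=1): V(1,0)=0.0000, V(1,1)=10.0000
  t=0,j=0: stock 180.0000 → up 212.4000 (V=10.0000), down 124.2000 (V=0.0000). Price 6.4660; hedge Δ=0.1134, bond B=-13.9422.
Each (Δ,B) replicates both successor values, so the strategy is self-financing and V0 is arbitrage-free.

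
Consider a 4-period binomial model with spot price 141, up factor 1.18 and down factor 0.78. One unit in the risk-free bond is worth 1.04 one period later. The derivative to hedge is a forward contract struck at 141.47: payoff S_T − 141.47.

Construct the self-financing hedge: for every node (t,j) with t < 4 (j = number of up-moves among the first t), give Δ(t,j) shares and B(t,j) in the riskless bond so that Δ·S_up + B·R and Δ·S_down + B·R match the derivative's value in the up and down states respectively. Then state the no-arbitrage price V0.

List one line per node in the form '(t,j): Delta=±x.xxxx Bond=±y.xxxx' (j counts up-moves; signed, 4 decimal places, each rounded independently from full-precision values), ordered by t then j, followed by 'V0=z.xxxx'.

Risk-neutral probability p* = (R−d)/(u−d) = (1.04−0.78)/(1.18−0.78) = 0.6500.
Terminal values V(4,·): V(4,0)=-89.2788, V(4,1)=-62.5140, V(4,2)=-22.0238, V(4,3)=39.2307, V(4,4)=131.8977
Node (3,0) S=66.9118: V=(p*·-62.5140+(1−p*)·-89.2788)/1.04=-69.1170; Δ=(-62.5140−-89.2788)/(78.9560−52.1912)=1.0000; B=V−Δ·S=-136.0288
Node (3,1) S=101.2256: V=(p*·-22.0238+(1−p*)·-62.5140)/1.04=-34.8033; Δ=(-22.0238−-62.5140)/(119.4462−78.9560)=1.0000; B=V−Δ·S=-136.0288
Node (3,2) S=153.1362: V=(p*·39.2307+(1−p*)·-22.0238)/1.04=17.1073; Δ=(39.2307−-22.0238)/(180.7007−119.4462)=1.0000; B=V−Δ·S=-136.0288
Node (3,3) S=231.6675: V=(p*·131.8977+(1−p*)·39.2307)/1.04=95.6387; Δ=(131.8977−39.2307)/(273.3677−180.7007)=1.0000; B=V−Δ·S=-136.0288
Node (2,0) S=85.7844: V=(p*·-34.8033+(1−p*)·-69.1170)/1.04=-45.0126; Δ=(-34.8033−-69.1170)/(101.2256−66.9118)=1.0000; B=V−Δ·S=-130.7970
Node (2,1) S=129.7764: V=(p*·17.1073+(1−p*)·-34.8033)/1.04=-1.0206; Δ=(17.1073−-34.8033)/(153.1362−101.2256)=1.0000; B=V−Δ·S=-130.7970
Node (2,2) S=196.3284: V=(p*·95.6387+(1−p*)·17.1073)/1.04=65.5314; Δ=(95.6387−17.1073)/(231.6675−153.1362)=1.0000; B=V−Δ·S=-130.7970
Node (1,0) S=109.9800: V=(p*·-1.0206+(1−p*)·-45.0126)/1.04=-15.7863; Δ=(-1.0206−-45.0126)/(129.7764−85.7844)=1.0000; B=V−Δ·S=-125.7663
Node (1,1) S=166.3800: V=(p*·65.5314+(1−p*)·-1.0206)/1.04=40.6137; Δ=(65.5314−-1.0206)/(196.3284−129.7764)=1.0000; B=V−Δ·S=-125.7663
Node (0,0) S=141.0000: V=(p*·40.6137+(1−p*)·-15.7863)/1.04=20.0709; Δ=(40.6137−-15.7863)/(166.3800−109.9800)=1.0000; B=V−Δ·S=-120.9291
Self-financing check: at every node Δ·S+B equals the discounted successor values.

(0,0): Delta=1.0000 Bond=-120.9291
(1,0): Delta=1.0000 Bond=-125.7663
(1,1): Delta=1.0000 Bond=-125.7663
(2,0): Delta=1.0000 Bond=-130.7970
(2,1): Delta=1.0000 Bond=-130.7970
(2,2): Delta=1.0000 Bond=-130.7970
(3,0): Delta=1.0000 Bond=-136.0288
(3,1): Delta=1.0000 Bond=-136.0288
(3,2): Delta=1.0000 Bond=-136.0288
(3,3): Delta=1.0000 Bond=-136.0288
V0=20.0709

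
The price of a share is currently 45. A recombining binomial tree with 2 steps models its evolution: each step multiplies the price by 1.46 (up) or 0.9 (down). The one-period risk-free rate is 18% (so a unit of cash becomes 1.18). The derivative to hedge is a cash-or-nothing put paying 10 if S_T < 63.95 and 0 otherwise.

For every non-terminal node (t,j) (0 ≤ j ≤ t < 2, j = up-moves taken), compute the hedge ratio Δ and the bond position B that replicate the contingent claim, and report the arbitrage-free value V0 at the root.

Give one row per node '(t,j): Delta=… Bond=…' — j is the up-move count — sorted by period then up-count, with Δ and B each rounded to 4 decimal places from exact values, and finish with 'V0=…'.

Under the risk-neutral measure, an up-move has probability p* = (R−d)/(u−d) = 0.5000 and values discount at R = 1.18.
Terminal payoffs: V(2,0)=10.0000, V(2,1)=10.0000, V(2,2)=0.0000
Node (1,0) S=40.5000: V=(p*·10.0000+(1−p*)·10.0000)/1.18=8.4746; Δ=(10.0000−10.0000)/(59.1300−36.4500)=0.0000; B=V−Δ·S=8.4746
Node (1,1) S=65.7000: V=(p*·0.0000+(1−p*)·10.0000)/1.18=4.2373; Δ=(0.0000−10.0000)/(95.9220−59.1300)=-0.2718; B=V−Δ·S=22.0944
Node (0,0) S=45.0000: V=(p*·4.2373+(1−p*)·8.4746)/1.18=5.3864; Δ=(4.2373−8.4746)/(65.7000−40.5000)=-0.1681; B=V−Δ·S=12.9530
The time-0 hedge costs 5.3864, which is the no-arbitrage price.

(0,0): Delta=-0.1681 Bond=12.9530
(1,0): Delta=0.0000 Bond=8.4746
(1,1): Delta=-0.2718 Bond=22.0944
V0=5.3864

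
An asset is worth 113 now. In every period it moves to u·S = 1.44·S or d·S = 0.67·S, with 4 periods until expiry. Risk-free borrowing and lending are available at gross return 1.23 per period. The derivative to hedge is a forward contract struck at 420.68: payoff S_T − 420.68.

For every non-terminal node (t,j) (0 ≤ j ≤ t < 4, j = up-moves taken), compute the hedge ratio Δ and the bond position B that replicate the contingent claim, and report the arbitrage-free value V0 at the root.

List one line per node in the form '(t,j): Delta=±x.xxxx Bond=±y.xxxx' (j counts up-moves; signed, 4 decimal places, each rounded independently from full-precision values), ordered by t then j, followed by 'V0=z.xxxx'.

(0,0): Delta=1.0000 Bond=-183.7940
(1,0): Delta=1.0000 Bond=-226.0667
(1,1): Delta=1.0000 Bond=-226.0667
(2,0): Delta=1.0000 Bond=-278.0620
(2,1): Delta=1.0000 Bond=-278.0620
(2,2): Delta=1.0000 Bond=-278.0620
(3,0): Delta=1.0000 Bond=-342.0163
(3,1): Delta=1.0000 Bond=-342.0163
(3,2): Delta=1.0000 Bond=-342.0163
(3,3): Delta=1.0000 Bond=-342.0163
V0=-70.7940

Since d<R<u, set p* = (R−d)/(u−d) = 0.7273; price each node as the discounted p*-expectation of its children.
Payoff layer (t=4): V(4,0)=-397.9092, V(4,1)=-371.7398, V(4,2)=-315.4952, V(4,3)=-194.6112, V(4,4)=65.1993
(3,0): S=33.9862. Δ = (V_up−V_dn)/(S_up−S_dn) = (-371.7398−-397.9092)/(48.9402−22.7708) = 1.0000. V = [p*·-371.7398 + (1−p*)·-397.9092]/1.23 = -308.0300. B = V − Δ·S = -342.0163.
(3,1): S=73.0450. Δ = (V_up−V_dn)/(S_up−S_dn) = (-315.4952−-371.7398)/(105.1848−48.9402) = 1.0000. V = [p*·-315.4952 + (1−p*)·-371.7398]/1.23 = -268.9713. B = V − Δ·S = -342.0163.
(3,2): S=156.9923. Δ = (V_up−V_dn)/(S_up−S_dn) = (-194.6112−-315.4952)/(226.0688−105.1848) = 1.0000. V = [p*·-194.6112 + (1−p*)·-315.4952]/1.23 = -185.0240. B = V − Δ·S = -342.0163.
(3,3): S=337.4162. Δ = (V_up−V_dn)/(S_up−S_dn) = (65.1993−-194.6112)/(485.8793−226.0688) = 1.0000. V = [p*·65.1993 + (1−p*)·-194.6112]/1.23 = -4.6001. B = V − Δ·S = -342.0163.
(2,0): S=50.7257. Δ = (V_up−V_dn)/(S_up−S_dn) = (-268.9713−-308.0300)/(73.0450−33.9862) = 1.0000. V = [p*·-268.9713 + (1−p*)·-308.0300]/1.23 = -227.3363. B = V − Δ·S = -278.0620.
(2,1): S=109.0224. Δ = (V_up−V_dn)/(S_up−S_dn) = (-185.0240−-268.9713)/(156.9923−73.0450) = 1.0000. V = [p*·-185.0240 + (1−p*)·-268.9713]/1.23 = -169.0396. B = V − Δ·S = -278.0620.
(2,2): S=234.3168. Δ = (V_up−V_dn)/(S_up−S_dn) = (-4.6001−-185.0240)/(337.4162−156.9923) = 1.0000. V = [p*·-4.6001 + (1−p*)·-185.0240]/1.23 = -43.7452. B = V − Δ·S = -278.0620.
(1,0): S=75.7100. Δ = (V_up−V_dn)/(S_up−S_dn) = (-169.0396−-227.3363)/(109.0224−50.7257) = 1.0000. V = [p*·-169.0396 + (1−p*)·-227.3363]/1.23 = -150.3567. B = V − Δ·S = -226.0667.
(1,1): S=162.7200. Δ = (V_up−V_dn)/(S_up−S_dn) = (-43.7452−-169.0396)/(234.3168−109.0224) = 1.0000. V = [p*·-43.7452 + (1−p*)·-169.0396]/1.23 = -63.3467. B = V − Δ·S = -226.0667.
(0,0): S=113.0000. Δ = (V_up−V_dn)/(S_up−S_dn) = (-63.3467−-150.3567)/(162.7200−75.7100) = 1.0000. V = [p*·-63.3467 + (1−p*)·-150.3567]/1.23 = -70.7940. B = V − Δ·S = -183.7940.
Root portfolio cost Δ·113+B reproduces V0=-70.7940.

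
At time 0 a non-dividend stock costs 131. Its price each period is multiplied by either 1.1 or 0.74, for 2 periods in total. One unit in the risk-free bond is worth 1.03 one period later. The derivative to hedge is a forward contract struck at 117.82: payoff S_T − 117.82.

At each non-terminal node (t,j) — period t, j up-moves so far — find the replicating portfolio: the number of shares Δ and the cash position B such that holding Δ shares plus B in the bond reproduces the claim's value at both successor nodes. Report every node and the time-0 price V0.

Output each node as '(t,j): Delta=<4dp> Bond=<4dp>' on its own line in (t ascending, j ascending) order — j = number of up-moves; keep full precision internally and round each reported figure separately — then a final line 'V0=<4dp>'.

The replicating-portfolio and risk-neutral prices coincide; use p* = (1.03−0.74)/(1.1−0.74) = 0.8056 for the latter.
Terminal values V(2,·): V(2,0)=-46.0844, V(2,1)=-11.1860, V(2,2)=40.6900
  t=1,j=0: stock 96.9400 → up 106.6340 (V=-11.1860), down 71.7356 (V=-46.0844). Price -17.4483; hedge Δ=1.0000, bond B=-114.3883.
  t=1,j=1: stock 144.1000 → up 158.5100 (V=40.6900), down 106.6340 (V=-11.1860). Price 29.7117; hedge Δ=1.0000, bond B=-114.3883.
  t=0,j=0: stock 131.0000 → up 144.1000 (V=29.7117), down 96.9400 (V=-17.4483). Price 19.9433; hedge Δ=1.0000, bond B=-111.0567.
The time-0 hedge costs 19.9433, which is the no-arbitrage price.

(0,0): Delta=1.0000 Bond=-111.0567
(1,0): Delta=1.0000 Bond=-114.3883
(1,1): Delta=1.0000 Bond=-114.3883
V0=19.9433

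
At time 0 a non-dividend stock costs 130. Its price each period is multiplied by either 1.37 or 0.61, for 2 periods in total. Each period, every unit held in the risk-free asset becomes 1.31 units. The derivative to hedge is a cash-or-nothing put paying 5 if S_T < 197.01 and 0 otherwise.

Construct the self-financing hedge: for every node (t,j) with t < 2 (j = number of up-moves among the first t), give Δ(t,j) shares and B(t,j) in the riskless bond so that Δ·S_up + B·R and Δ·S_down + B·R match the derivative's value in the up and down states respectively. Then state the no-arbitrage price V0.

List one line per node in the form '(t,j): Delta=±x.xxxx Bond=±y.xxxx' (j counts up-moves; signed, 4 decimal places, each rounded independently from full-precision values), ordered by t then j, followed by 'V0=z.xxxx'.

Since d<R<u, set p* = (R−d)/(u−d) = 0.9211; price each node as the discounted p*-expectation of its children.
At expiry t=2: V(2,0)=5.0000, V(2,1)=5.0000, V(2,2)=0.0000
  t=1,j=0: stock 79.3000 → up 108.6410 (V=5.0000), down 48.3730 (V=5.0000). Price 3.8168; hedge Δ=0.0000, bond B=3.8168.
  t=1,j=1: stock 178.1000 → up 243.9970 (V=0.0000), down 108.6410 (V=5.0000). Price 0.3013; hedge Δ=-0.0369, bond B=6.8803.
  t=0,j=0: stock 130.0000 → up 178.1000 (V=0.3013), down 79.3000 (V=3.8168). Price 0.4419; hedge Δ=-0.0356, bond B=5.0675.
Self-financing check: at every node Δ·S+B equals the discounted successor values.

(0,0): Delta=-0.0356 Bond=5.0675
(1,0): Delta=0.0000 Bond=3.8168
(1,1): Delta=-0.0369 Bond=6.8803
V0=0.4419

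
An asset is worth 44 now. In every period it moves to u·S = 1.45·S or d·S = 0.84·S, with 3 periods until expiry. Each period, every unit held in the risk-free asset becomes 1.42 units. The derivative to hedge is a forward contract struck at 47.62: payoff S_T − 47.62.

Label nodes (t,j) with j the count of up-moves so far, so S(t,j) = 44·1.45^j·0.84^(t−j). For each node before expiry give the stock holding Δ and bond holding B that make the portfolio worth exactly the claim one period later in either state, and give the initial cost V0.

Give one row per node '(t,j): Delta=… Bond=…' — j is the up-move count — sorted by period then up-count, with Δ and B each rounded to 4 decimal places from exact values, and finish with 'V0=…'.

Under the risk-neutral measure, an up-move has probability p* = (R−d)/(u−d) = 0.9508 and values discount at R = 1.42.
Payoff layer (t=3): V(3,0)=-21.5410, V(3,1)=-2.6027, V(3,2)=30.0884, V(3,3)=86.5195
Node (2,0) S=31.0464: V=(p*·-2.6027+(1−p*)·-21.5410)/1.42=-2.4888; Δ=(-2.6027−-21.5410)/(45.0173−26.0790)=1.0000; B=V−Δ·S=-33.5352
Node (2,1) S=53.5920: V=(p*·30.0884+(1−p*)·-2.6027)/1.42=20.0568; Δ=(30.0884−-2.6027)/(77.7084−45.0173)=1.0000; B=V−Δ·S=-33.5352
Node (2,2) S=92.5100: V=(p*·86.5195+(1−p*)·30.0884)/1.42=58.9748; Δ=(86.5195−30.0884)/(134.1395−77.7084)=1.0000; B=V−Δ·S=-33.5352
Node (1,0) S=36.9600: V=(p*·20.0568+(1−p*)·-2.4888)/1.42=13.3437; Δ=(20.0568−-2.4888)/(53.5920−31.0464)=1.0000; B=V−Δ·S=-23.6163
Node (1,1) S=63.8000: V=(p*·58.9748+(1−p*)·20.0568)/1.42=40.1837; Δ=(58.9748−20.0568)/(92.5100−53.5920)=1.0000; B=V−Δ·S=-23.6163
Node (0,0) S=44.0000: V=(p*·40.1837+(1−p*)·13.3437)/1.42=27.3688; Δ=(40.1837−13.3437)/(63.8000−36.9600)=1.0000; B=V−Δ·S=-16.6312
Self-financing check: at every node Δ·S+B equals the discounted successor values.

(0,0): Delta=1.0000 Bond=-16.6312
(1,0): Delta=1.0000 Bond=-23.6163
(1,1): Delta=1.0000 Bond=-23.6163
(2,0): Delta=1.0000 Bond=-33.5352
(2,1): Delta=1.0000 Bond=-33.5352
(2,2): Delta=1.0000 Bond=-33.5352
V0=27.3688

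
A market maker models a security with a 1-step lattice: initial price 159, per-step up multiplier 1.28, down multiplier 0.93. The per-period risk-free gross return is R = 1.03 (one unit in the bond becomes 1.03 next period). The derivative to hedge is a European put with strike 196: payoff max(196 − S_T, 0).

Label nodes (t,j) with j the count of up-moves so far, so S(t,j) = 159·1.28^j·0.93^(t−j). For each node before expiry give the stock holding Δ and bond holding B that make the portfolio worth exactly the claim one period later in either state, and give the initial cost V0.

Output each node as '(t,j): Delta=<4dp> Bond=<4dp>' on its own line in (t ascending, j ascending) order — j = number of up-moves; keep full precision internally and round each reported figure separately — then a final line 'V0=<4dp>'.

Under the risk-neutral measure, an up-move has probability p* = (R−d)/(u−d) = 0.2857 and values discount at R = 1.03.
Terminal payoffs: V(1,0)=48.1300, V(1,1)=0.0000
Node (0,0) S=159.0000: V=(p*·0.0000+(1−p*)·48.1300)/1.03=33.3773; Δ=(0.0000−48.1300)/(203.5200−147.8700)=-0.8649; B=V−Δ·S=170.8915
Each (Δ,B) replicates both successor values, so the strategy is self-financing and V0 is arbitrage-free.

(0,0): Delta=-0.8649 Bond=170.8915
V0=33.3773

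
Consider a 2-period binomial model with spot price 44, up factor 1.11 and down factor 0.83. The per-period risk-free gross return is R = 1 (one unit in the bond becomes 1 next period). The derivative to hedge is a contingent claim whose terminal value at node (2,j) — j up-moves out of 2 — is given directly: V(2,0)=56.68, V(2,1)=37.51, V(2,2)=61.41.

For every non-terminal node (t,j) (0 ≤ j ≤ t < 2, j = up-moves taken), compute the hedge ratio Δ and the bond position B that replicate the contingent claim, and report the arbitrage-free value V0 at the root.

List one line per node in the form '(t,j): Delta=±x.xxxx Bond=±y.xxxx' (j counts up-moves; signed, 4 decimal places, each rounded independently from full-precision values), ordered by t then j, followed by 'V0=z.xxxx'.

No-arbitrage ⇒ martingale measure with p* = (R−d)/(u−d) = 0.6071.
Terminal values V(2,·): V(2,0)=56.6800, V(2,1)=37.5100, V(2,2)=61.4100
(1,0): S=36.5200. Δ = (V_up−V_dn)/(S_up−S_dn) = (37.5100−56.6800)/(40.5372−30.3116) = -1.8747. V = [p*·37.5100 + (1−p*)·56.6800]/1 = 45.0411. B = V − Δ·S = 113.5054.
(1,1): S=48.8400. Δ = (V_up−V_dn)/(S_up−S_dn) = (61.4100−37.5100)/(54.2124−40.5372) = 1.7477. V = [p*·61.4100 + (1−p*)·37.5100]/1 = 52.0207. B = V − Δ·S = -33.3364.
(0,0): S=44.0000. Δ = (V_up−V_dn)/(S_up−S_dn) = (52.0207−45.0411)/(48.8400−36.5200) = 0.5665. V = [p*·52.0207 + (1−p*)·45.0411]/1 = 49.2787. B = V − Δ·S = 24.3514.
Self-financing check: at every node Δ·S+B equals the discounted successor values.

(0,0): Delta=0.5665 Bond=24.3514
(1,0): Delta=-1.8747 Bond=113.5054
(1,1): Delta=1.7477 Bond=-33.3364
V0=49.2787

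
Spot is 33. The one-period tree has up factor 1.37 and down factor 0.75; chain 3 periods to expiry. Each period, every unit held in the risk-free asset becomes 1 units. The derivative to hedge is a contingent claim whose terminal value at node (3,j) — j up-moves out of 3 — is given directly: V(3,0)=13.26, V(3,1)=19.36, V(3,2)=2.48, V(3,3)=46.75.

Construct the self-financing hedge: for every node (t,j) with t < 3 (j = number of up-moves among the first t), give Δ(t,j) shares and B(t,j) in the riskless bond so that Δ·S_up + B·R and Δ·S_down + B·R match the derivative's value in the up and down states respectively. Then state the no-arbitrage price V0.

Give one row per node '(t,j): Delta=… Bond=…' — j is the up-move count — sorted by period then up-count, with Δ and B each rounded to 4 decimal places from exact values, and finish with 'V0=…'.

The replicating-portfolio and risk-neutral prices coincide; use p* = (1−0.75)/(1.37−0.75) = 0.4032 for the latter.
Payoff layer (t=3): V(3,0)=13.2600, V(3,1)=19.3600, V(3,2)=2.4800, V(3,3)=46.7500
(2,0): S=18.5625. Δ = (V_up−V_dn)/(S_up−S_dn) = (19.3600−13.2600)/(25.4306−13.9219) = 0.5300. V = [p*·19.3600 + (1−p*)·13.2600]/1 = 15.7197. B = V − Δ·S = 5.8810.
(2,1): S=33.9075. Δ = (V_up−V_dn)/(S_up−S_dn) = (2.4800−19.3600)/(46.4533−25.4306) = -0.8029. V = [p*·2.4800 + (1−p*)·19.3600]/1 = 12.5535. B = V − Δ·S = 39.7794.
(2,2): S=61.9377. Δ = (V_up−V_dn)/(S_up−S_dn) = (46.7500−2.4800)/(84.8546−46.4533) = 1.1528. V = [p*·46.7500 + (1−p*)·2.4800]/1 = 20.3308. B = V − Δ·S = -51.0724.
(1,0): S=24.7500. Δ = (V_up−V_dn)/(S_up−S_dn) = (12.5535−15.7197)/(33.9075−18.5625) = -0.2063. V = [p*·12.5535 + (1−p*)·15.7197]/1 = 14.4430. B = V − Δ·S = 19.5497.
(1,1): S=45.2100. Δ = (V_up−V_dn)/(S_up−S_dn) = (20.3308−12.5535)/(61.9377−33.9075) = 0.2775. V = [p*·20.3308 + (1−p*)·12.5535]/1 = 15.6895. B = V − Δ·S = 3.1456.
(0,0): S=33.0000. Δ = (V_up−V_dn)/(S_up−S_dn) = (15.6895−14.4430)/(45.2100−24.7500) = 0.0609. V = [p*·15.6895 + (1−p*)·14.4430]/1 = 14.9456. B = V − Δ·S = 12.9351.
Each (Δ,B) replicates both successor values, so the strategy is self-financing and V0 is arbitrage-free.

(0,0): Delta=0.0609 Bond=12.9351
(1,0): Delta=-0.2063 Bond=19.5497
(1,1): Delta=0.2775 Bond=3.1456
(2,0): Delta=0.5300 Bond=5.8810
(2,1): Delta=-0.8029 Bond=39.7794
(2,2): Delta=1.1528 Bond=-51.0724
V0=14.9456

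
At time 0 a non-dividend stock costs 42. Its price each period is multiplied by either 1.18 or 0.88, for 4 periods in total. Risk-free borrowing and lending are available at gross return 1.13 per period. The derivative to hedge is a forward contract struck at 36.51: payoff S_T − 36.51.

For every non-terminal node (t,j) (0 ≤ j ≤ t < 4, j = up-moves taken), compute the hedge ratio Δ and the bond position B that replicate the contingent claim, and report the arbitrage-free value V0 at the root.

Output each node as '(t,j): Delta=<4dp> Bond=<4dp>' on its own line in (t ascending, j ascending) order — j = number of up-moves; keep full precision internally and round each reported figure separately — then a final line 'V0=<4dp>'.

Since d<R<u, set p* = (R−d)/(u−d) = 0.8333; price each node as the discounted p*-expectation of its children.
At expiry t=4: V(4,0)=-11.3228, V(4,1)=-2.7362, V(4,2)=8.7775, V(4,3)=24.2165, V(4,4)=44.9187
  t=3,j=0: stock 28.6218 → up 33.7738 (V=-2.7362), down 25.1872 (V=-11.3228). Price -3.6879; hedge Δ=1.0000, bond B=-32.3097.
  t=3,j=1: stock 38.3793 → up 45.2875 (V=8.7775), down 33.7738 (V=-2.7362). Price 6.0695; hedge Δ=1.0000, bond B=-32.3097.
  t=3,j=2: stock 51.4631 → up 60.7265 (V=24.2165), down 45.2875 (V=8.7775). Price 19.1534; hedge Δ=1.0000, bond B=-32.3097.
  t=3,j=3: stock 69.0073 → up 81.4287 (V=44.9187), down 60.7265 (V=24.2165). Price 36.6976; hedge Δ=1.0000, bond B=-32.3097.
  t=2,j=0: stock 32.5248 → up 38.3793 (V=6.0695), down 28.6218 (V=-3.6879). Price 3.9321; hedge Δ=1.0000, bond B=-28.5927.
  t=2,j=1: stock 43.6128 → up 51.4631 (V=19.1534), down 38.3793 (V=6.0695). Price 15.0201; hedge Δ=1.0000, bond B=-28.5927.
  t=2,j=2: stock 58.4808 → up 69.0073 (V=36.6976), down 51.4631 (V=19.1534). Price 29.8881; hedge Δ=1.0000, bond B=-28.5927.
  t=1,j=0: stock 36.9600 → up 43.6128 (V=15.0201), down 32.5248 (V=3.9321). Price 11.6567; hedge Δ=1.0000, bond B=-25.3033.
  t=1,j=1: stock 49.5600 → up 58.4808 (V=29.8881), down 43.6128 (V=15.0201). Price 24.2567; hedge Δ=1.0000, bond B=-25.3033.
  t=0,j=0: stock 42.0000 → up 49.5600 (V=24.2567), down 36.9600 (V=11.6567). Price 19.6077; hedge Δ=1.0000, bond B=-22.3923.
Each (Δ,B) replicates both successor values, so the strategy is self-financing and V0 is arbitrage-free.

(0,0): Delta=1.0000 Bond=-22.3923
(1,0): Delta=1.0000 Bond=-25.3033
(1,1): Delta=1.0000 Bond=-25.3033
(2,0): Delta=1.0000 Bond=-28.5927
(2,1): Delta=1.0000 Bond=-28.5927
(2,2): Delta=1.0000 Bond=-28.5927
(3,0): Delta=1.0000 Bond=-32.3097
(3,1): Delta=1.0000 Bond=-32.3097
(3,2): Delta=1.0000 Bond=-32.3097
(3,3): Delta=1.0000 Bond=-32.3097
V0=19.6077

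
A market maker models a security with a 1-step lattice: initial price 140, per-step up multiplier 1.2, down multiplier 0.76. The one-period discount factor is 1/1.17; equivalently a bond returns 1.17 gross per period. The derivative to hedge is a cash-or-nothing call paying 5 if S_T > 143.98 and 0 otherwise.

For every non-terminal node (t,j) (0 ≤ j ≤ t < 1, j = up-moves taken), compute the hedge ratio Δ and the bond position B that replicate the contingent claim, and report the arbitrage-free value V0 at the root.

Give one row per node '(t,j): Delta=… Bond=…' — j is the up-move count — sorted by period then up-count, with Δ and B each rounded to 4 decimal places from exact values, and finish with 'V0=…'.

Under the risk-neutral measure, an up-move has probability p* = (R−d)/(u−d) = 0.9318 and values discount at R = 1.17.
Terminal values V(1,·): V(1,0)=0.0000, V(1,1)=5.0000
(0,0): S=140.0000. Δ = (V_up−V_dn)/(S_up−S_dn) = (5.0000−0.0000)/(168.0000−106.4000) = 0.0812. V = [p*·5.0000 + (1−p*)·0.0000]/1.17 = 3.9821. B = V − Δ·S = -7.3815.
Root portfolio cost Δ·140+B reproduces V0=3.9821.

(0,0): Delta=0.0812 Bond=-7.3815
V0=3.9821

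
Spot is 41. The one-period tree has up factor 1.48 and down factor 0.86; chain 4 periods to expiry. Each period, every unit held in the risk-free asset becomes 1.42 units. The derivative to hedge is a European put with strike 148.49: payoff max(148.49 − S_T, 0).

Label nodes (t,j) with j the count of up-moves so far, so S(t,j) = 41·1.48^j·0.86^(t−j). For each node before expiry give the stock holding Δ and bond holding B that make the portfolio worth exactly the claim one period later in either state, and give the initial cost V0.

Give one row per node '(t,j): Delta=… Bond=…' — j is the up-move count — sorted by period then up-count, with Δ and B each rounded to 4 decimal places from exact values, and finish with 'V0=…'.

Under the risk-neutral measure, an up-move has probability p* = (R−d)/(u−d) = 0.9032 and values discount at R = 1.42.
At expiry t=4: V(4,0)=126.0627, V(4,1)=109.8941, V(4,2)=82.0692, V(4,3)=34.1844, V(4,4)=0.0000
(3,0): S=26.0783. Δ = (V_up−V_dn)/(S_up−S_dn) = (109.8941−126.0627)/(38.5959−22.4273) = -1.0000. V = [p*·109.8941 + (1−p*)·126.0627]/1.42 = 78.4921. B = V − Δ·S = 104.5704.
(3,1): S=44.8789. Δ = (V_up−V_dn)/(S_up−S_dn) = (82.0692−109.8941)/(66.4208−38.5959) = -1.0000. V = [p*·82.0692 + (1−p*)·109.8941]/1.42 = 59.6915. B = V − Δ·S = 104.5704.
(3,2): S=77.2335. Δ = (V_up−V_dn)/(S_up−S_dn) = (34.1844−82.0692)/(114.3056−66.4208) = -1.0000. V = [p*·34.1844 + (1−p*)·82.0692]/1.42 = 27.3369. B = V − Δ·S = 104.5704.
(3,3): S=132.9135. Δ = (V_up−V_dn)/(S_up−S_dn) = (0.0000−34.1844)/(196.7119−114.3056) = -0.4148. V = [p*·0.0000 + (1−p*)·34.1844]/1.42 = 2.3297. B = V − Δ·S = 57.4658.
(2,0): S=30.3236. Δ = (V_up−V_dn)/(S_up−S_dn) = (59.6915−78.4921)/(44.8789−26.0783) = -1.0000. V = [p*·59.6915 + (1−p*)·78.4921]/1.42 = 43.3175. B = V − Δ·S = 73.6411.
(2,1): S=52.1848. Δ = (V_up−V_dn)/(S_up−S_dn) = (27.3369−59.6915)/(77.2335−44.8789) = -1.0000. V = [p*·27.3369 + (1−p*)·59.6915]/1.42 = 21.4563. B = V − Δ·S = 73.6411.
(2,2): S=89.8064. Δ = (V_up−V_dn)/(S_up−S_dn) = (2.3297−27.3369)/(132.9135−77.2335) = -0.4491. V = [p*·2.3297 + (1−p*)·27.3369]/1.42 = 3.3449. B = V − Δ·S = 43.6791.
(1,0): S=35.2600. Δ = (V_up−V_dn)/(S_up−S_dn) = (21.4563−43.3175)/(52.1848−30.3236) = -1.0000. V = [p*·21.4563 + (1−p*)·43.3175]/1.42 = 16.6000. B = V − Δ·S = 51.8600.
(1,1): S=60.6800. Δ = (V_up−V_dn)/(S_up−S_dn) = (3.3449−21.4563)/(89.8064−52.1848) = -0.4814. V = [p*·3.3449 + (1−p*)·21.4563]/1.42 = 3.5899. B = V − Δ·S = 32.8019.
(0,0): S=41.0000. Δ = (V_up−V_dn)/(S_up−S_dn) = (3.5899−16.6000)/(60.6800−35.2600) = -0.5118. V = [p*·3.5899 + (1−p*)·16.6000]/1.42 = 3.4147. B = V − Δ·S = 24.3987.
Each (Δ,B) replicates both successor values, so the strategy is self-financing and V0 is arbitrage-free.

(0,0): Delta=-0.5118 Bond=24.3987
(1,0): Delta=-1.0000 Bond=51.8600
(1,1): Delta=-0.4814 Bond=32.8019
(2,0): Delta=-1.0000 Bond=73.6411
(2,1): Delta=-1.0000 Bond=73.6411
(2,2): Delta=-0.4491 Bond=43.6791
(3,0): Delta=-1.0000 Bond=104.5704
(3,1): Delta=-1.0000 Bond=104.5704
(3,2): Delta=-1.0000 Bond=104.5704
(3,3): Delta=-0.4148 Bond=57.4658
V0=3.4147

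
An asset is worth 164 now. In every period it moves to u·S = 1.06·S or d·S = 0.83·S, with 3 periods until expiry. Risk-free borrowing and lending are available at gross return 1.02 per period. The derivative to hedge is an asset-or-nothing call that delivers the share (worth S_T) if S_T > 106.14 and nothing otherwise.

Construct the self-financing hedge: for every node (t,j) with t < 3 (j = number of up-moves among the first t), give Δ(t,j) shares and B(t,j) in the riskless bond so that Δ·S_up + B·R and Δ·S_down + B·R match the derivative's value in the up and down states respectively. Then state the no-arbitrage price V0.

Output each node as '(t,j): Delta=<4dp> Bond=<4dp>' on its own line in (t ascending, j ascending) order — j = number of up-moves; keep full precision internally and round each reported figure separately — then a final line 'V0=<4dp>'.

Since d<R<u, set p* = (R−d)/(u−d) = 0.8261; price each node as the discounted p*-expectation of its children.
Terminal payoffs: V(3,0)=0.0000, V(3,1)=119.7584, V(3,2)=152.9444, V(3,3)=195.3266
Node (2,0) S=112.9796: V=(p*·119.7584+(1−p*)·0.0000)/1.02=96.9910; Δ=(119.7584−0.0000)/(119.7584−93.7731)=4.6087; B=V−Δ·S=-423.6976
Node (2,1) S=144.2872: V=(p*·152.9444+(1−p*)·119.7584)/1.02=144.2872; Δ=(152.9444−119.7584)/(152.9444−119.7584)=1.0000; B=V−Δ·S=0.0000
Node (2,2) S=184.2704: V=(p*·195.3266+(1−p*)·152.9444)/1.02=184.2704; Δ=(195.3266−152.9444)/(195.3266−152.9444)=1.0000; B=V−Δ·S=0.0000
Node (1,0) S=136.1200: V=(p*·144.2872+(1−p*)·96.9910)/1.02=133.3939; Δ=(144.2872−96.9910)/(144.2872−112.9796)=1.5107; B=V−Δ·S=-72.2417
Node (1,1) S=173.8400: V=(p*·184.2704+(1−p*)·144.2872)/1.02=173.8400; Δ=(184.2704−144.2872)/(184.2704−144.2872)=1.0000; B=V−Δ·S=0.0000
Node (0,0) S=164.0000: V=(p*·173.8400+(1−p*)·133.3939)/1.02=163.5352; Δ=(173.8400−133.3939)/(173.8400−136.1200)=1.0723; B=V−Δ·S=-12.3174
Each (Δ,B) replicates both successor values, so the strategy is self-financing and V0 is arbitrage-free.

(0,0): Delta=1.0723 Bond=-12.3174
(1,0): Delta=1.5107 Bond=-72.2417
(1,1): Delta=1.0000 Bond=0.0000
(2,0): Delta=4.6087 Bond=-423.6976
(2,1): Delta=1.0000 Bond=0.0000
(2,2): Delta=1.0000 Bond=0.0000
V0=163.5352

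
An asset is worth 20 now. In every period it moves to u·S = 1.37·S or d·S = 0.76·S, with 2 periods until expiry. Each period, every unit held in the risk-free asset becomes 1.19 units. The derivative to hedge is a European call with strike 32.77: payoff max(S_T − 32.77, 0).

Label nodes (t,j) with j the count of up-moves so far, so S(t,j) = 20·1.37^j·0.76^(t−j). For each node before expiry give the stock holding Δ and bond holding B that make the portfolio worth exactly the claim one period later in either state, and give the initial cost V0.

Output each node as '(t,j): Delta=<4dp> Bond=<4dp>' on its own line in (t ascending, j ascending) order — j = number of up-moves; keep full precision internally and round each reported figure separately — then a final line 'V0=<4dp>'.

(0,0): Delta=0.2315 Bond=-2.9571
(1,0): Delta=0.0000 Bond=0.0000
(1,1): Delta=0.2853 Bond=-4.9920
V0=1.6731

Since d<R<u, set p* = (R−d)/(u−d) = 0.7049; price each node as the discounted p*-expectation of its children.
Terminal payoffs: V(2,0)=0.0000, V(2,1)=0.0000, V(2,2)=4.7680
Node (1,0) S=15.2000: V=(p*·0.0000+(1−p*)·0.0000)/1.19=0.0000; Δ=(0.0000−0.0000)/(20.8240−11.5520)=0.0000; B=V−Δ·S=0.0000
Node (1,1) S=27.4000: V=(p*·4.7680+(1−p*)·0.0000)/1.19=2.8244; Δ=(4.7680−0.0000)/(37.5380−20.8240)=0.2853; B=V−Δ·S=-4.9920
Node (0,0) S=20.0000: V=(p*·2.8244+(1−p*)·0.0000)/1.19=1.6731; Δ=(2.8244−0.0000)/(27.4000−15.2000)=0.2315; B=V−Δ·S=-2.9571
The time-0 hedge costs 1.6731, which is the no-arbitrage price.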